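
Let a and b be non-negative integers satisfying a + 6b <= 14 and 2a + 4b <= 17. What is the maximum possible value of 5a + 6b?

40

The continuous relaxation peaks at (8.5, 0) with value 42.50; rounding to a feasible lattice point costs some objective.
(a,b)=(8,0) is feasible, giving 40.
(a,b)=(7,0) is feasible, giving 35.
The best lattice point is (8,0), giving 40.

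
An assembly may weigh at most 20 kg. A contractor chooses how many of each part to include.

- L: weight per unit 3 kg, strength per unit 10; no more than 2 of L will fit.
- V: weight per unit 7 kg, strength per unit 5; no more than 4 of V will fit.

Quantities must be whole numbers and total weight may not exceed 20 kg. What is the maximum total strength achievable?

2×L and 2×V: weight 20 ≤ 20, strength 2·10 + 2·5 = 30.
2×L and 1×V: weight 13 ≤ 20, strength 2·10 + 1·5 = 25.
Best is 30.

30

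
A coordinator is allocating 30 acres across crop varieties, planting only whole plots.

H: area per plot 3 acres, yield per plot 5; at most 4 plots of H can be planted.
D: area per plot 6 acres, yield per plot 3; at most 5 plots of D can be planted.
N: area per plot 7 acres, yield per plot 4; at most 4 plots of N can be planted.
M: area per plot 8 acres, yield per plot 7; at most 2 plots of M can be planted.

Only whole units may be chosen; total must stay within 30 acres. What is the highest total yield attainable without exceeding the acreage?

This is a bounded integer knapsack.
H has the best ratio (5/3); taking only H gives at most 4×5 = 20 (stopped by the supply cap of 4).
Mixing does better — 4×H and 2×M: area 28 ≤ 30, yield 4·5 + 2·7 = 34.

34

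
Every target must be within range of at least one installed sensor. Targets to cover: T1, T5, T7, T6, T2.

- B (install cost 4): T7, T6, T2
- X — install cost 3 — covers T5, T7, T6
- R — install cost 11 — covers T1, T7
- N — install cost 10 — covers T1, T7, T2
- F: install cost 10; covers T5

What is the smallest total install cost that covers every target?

13

Choose X and N: together they cover T1, T5, T7, T6, T2 — every target.
Total install cost: 3 + 10 = 13.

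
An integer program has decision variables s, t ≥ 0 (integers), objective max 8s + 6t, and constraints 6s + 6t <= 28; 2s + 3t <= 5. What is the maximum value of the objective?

The continuous relaxation peaks at (2.5, 0) with value 20.00; rounding to a feasible lattice point costs some objective.
(s,t)=(2,0): 6·2+6·0=12≤28, 2·2+3·0=4≤5, objective 16.
(s,t)=(1,1): 6·1+6·1=12≤28, 2·1+3·1=5≤5, objective 14.
The best lattice point is (2,0), giving 16.

16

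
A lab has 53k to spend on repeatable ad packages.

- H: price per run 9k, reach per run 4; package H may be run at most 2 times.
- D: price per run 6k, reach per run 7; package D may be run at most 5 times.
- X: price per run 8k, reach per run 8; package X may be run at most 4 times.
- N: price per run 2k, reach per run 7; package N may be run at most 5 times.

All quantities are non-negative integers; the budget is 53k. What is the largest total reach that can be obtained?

Take 3×D, 3×X, and 5×N: price 52 ≤ 53, reach 3·7 + 3·8 + 5·7 = 80.
N has the best ratio (7/2) and is taken to its limit of 5; remaining capacity is filled optimally with the others.

80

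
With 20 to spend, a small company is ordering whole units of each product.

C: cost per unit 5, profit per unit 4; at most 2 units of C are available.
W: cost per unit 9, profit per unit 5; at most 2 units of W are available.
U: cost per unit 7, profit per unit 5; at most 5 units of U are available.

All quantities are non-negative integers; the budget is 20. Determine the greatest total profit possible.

C has the best ratio (4/5); taking only C gives at most 2×4 = 8 (stopped by the supply cap of 2).
Mixing does better — 1×C and 2×U: cost 19 ≤ 20, profit 1·4 + 2·5 = 14.

14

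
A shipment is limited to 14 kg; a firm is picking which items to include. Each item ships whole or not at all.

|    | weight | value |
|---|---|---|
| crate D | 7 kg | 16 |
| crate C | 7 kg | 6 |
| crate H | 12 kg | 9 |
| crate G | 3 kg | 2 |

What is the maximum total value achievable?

This is a 0-1 knapsack instance.
crate D: weight 7 ≤ 14, value 16.
crate D + crate G: weight 7 + 3 = 10 ≤ 14, value 16 + 2 = 18.
crate D + crate C: weight 7 + 7 = 14 ≤ 14, value 16 + 6 = 22.
Best is crate D and crate C with total value 22.

22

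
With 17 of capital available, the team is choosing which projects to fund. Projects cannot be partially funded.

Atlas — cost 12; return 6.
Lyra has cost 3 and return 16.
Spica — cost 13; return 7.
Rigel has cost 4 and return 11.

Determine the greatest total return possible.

27

This is a 0-1 knapsack instance.
Allowing fractional choices, the relaxed optimum would be about 32.4, but projects are indivisible.
Lyra + Rigel: cost 3 + 4 = 7 ≤ 17, return 16 + 11 = 27.
Lyra + Spica: cost 3 + 13 = 16 ≤ 17, return 16 + 7 = 23.
Atlas + Lyra: cost 12 + 3 = 15 ≤ 17, return 6 + 16 = 22.
Best is Lyra and Rigel with total return 27.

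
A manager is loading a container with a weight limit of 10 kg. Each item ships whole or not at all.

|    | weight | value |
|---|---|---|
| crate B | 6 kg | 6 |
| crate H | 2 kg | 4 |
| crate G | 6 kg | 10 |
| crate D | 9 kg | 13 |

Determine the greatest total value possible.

14

Allowing fractional choices, the relaxed optimum would be about 16.9, but items are indivisible.
crate D: weight 9 ≤ 10, value 13.
crate H + crate G: weight 2 + 6 = 8 ≤ 10, value 4 + 10 = 14.
Best is crate H and crate G with total value 14.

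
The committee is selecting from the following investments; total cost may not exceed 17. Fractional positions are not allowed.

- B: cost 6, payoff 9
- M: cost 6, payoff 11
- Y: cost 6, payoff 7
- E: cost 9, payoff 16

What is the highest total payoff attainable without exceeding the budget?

This is an integer program with binary decision variables.
M + E: cost 6 + 9 = 15 ≤ 17, payoff 11 + 16 = 27.
B + E: cost 6 + 9 = 15 ≤ 17, payoff 9 + 16 = 25.
Y + E: cost 6 + 9 = 15 ≤ 17, payoff 7 + 16 = 23.
Best is M and E with total payoff 27.

27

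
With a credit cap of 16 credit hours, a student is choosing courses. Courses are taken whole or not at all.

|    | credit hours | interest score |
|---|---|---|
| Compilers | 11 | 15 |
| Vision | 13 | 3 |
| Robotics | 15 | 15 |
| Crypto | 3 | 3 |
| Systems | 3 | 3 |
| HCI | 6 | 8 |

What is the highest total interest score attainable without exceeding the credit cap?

18

Compilers: credit hours 11 ≤ 16, interest score 15.
Compilers + Crypto: credit hours 11 + 3 = 14 ≤ 16, interest score 15 + 3 = 18.
Compilers + Systems: credit hours 11 + 3 = 14 ≤ 16, interest score 15 + 3 = 18.
The maximum interest score is 18; one optimal choice is Compilers and Crypto.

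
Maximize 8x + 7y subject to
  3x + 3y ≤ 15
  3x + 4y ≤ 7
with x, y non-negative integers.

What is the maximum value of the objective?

The continuous relaxation peaks at (2.33, 0) with value 18.67; rounding to a feasible lattice point costs some objective.
(x,y)=(2,0): 3·2+3·0=6≤15, 3·2+4·0=6≤7, objective 16.
(x,y)=(1,1): 3·1+3·1=6≤15, 3·1+4·1=7≤7, objective 15.
(x,y)=(1,0): 3·1+3·0=3≤15, 3·1+4·0=3≤7, objective 8.
No feasible integer point exceeds 16.

16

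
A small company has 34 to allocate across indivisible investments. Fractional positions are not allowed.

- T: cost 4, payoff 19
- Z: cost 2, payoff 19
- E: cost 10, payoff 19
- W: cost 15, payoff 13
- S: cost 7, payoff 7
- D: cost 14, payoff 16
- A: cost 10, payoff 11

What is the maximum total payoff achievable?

75

Allowing fractional choices, the relaxed optimum would be about 77.4, but investments are indivisible.
T + Z + E + S + A: cost 4 + 2 + 10 + 7 + 10 = 33 ≤ 34, payoff 19 + 19 + 19 + 7 + 11 = 75.
T + Z + E + D: cost 4 + 2 + 10 + 14 = 30 ≤ 34, payoff 19 + 19 + 19 + 16 = 73.
Best is T, Z, E, S, and A with total payoff 75.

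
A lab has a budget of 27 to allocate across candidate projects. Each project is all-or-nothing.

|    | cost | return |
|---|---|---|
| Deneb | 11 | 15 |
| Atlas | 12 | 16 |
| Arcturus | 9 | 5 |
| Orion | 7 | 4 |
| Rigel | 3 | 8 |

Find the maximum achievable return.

39

Deneb + Atlas + Rigel: cost 11 + 12 + 3 = 26 ≤ 27, return 15 + 16 + 8 = 39.
Deneb + Atlas: cost 11 + 12 = 23 ≤ 27, return 15 + 16 = 31.
Best is Deneb, Atlas, and Rigel with total return 39.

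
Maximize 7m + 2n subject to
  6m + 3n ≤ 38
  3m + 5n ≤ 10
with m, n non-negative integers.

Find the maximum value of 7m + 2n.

21

The continuous relaxation peaks at (3.33, 0) with value 23.33; rounding to a feasible lattice point costs some objective.
(m,n)=(3,0): 6·3+3·0=18≤38, 3·3+5·0=9≤10, objective 21.
(m,n)=(2,0): 6·2+3·0=12≤38, 3·2+5·0=6≤10, objective 14.
The best lattice point is (3,0), giving 21.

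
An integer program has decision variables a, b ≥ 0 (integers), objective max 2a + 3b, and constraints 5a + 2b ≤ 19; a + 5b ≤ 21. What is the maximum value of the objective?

14

The continuous relaxation peaks at (2.3, 3.74) with value 15.83; rounding to a feasible lattice point costs some objective.
(a,b)=(1,4): 5·1+2·4=13≤19, 1·1+5·4=21≤21, objective 14.
(a,b)=(2,3): 5·2+2·3=16≤19, 1·2+5·3=17≤21, objective 13.
(a,b)=(0,4): 5·0+2·4=8≤19, 1·0+5·4=20≤21, objective 12.
(a,b)=(3,2): 5·3+2·2=19≤19, 1·3+5·2=13≤21, objective 12.
The best lattice point is (1,4), giving 14.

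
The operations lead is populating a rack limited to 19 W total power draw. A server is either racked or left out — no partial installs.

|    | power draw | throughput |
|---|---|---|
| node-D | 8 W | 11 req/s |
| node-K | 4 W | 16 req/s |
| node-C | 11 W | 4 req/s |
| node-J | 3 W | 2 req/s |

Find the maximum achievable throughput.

29

Take node-D, node-K, and node-J: power draw 8 + 4 + 3 = 15 ≤ 19, throughput 11 + 16 + 2 = 29.
No other feasible combination does better.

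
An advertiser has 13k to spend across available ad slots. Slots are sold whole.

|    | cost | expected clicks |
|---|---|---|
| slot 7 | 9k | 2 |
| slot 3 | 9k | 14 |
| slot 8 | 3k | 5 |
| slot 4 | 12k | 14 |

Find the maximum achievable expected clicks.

19

slot 4: cost 12 ≤ 13, expected clicks 14.
slot 3: cost 9 ≤ 13, expected clicks 14.
slot 3 + slot 8: cost 9 + 3 = 12 ≤ 13, expected clicks 14 + 5 = 19.
Best is slot 3 and slot 8 with total expected clicks 19.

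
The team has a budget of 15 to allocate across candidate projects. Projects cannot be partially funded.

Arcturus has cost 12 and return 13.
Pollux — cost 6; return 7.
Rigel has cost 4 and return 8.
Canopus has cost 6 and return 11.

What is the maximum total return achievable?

Allowing fractional choices, the relaxed optimum would be about 24.8, but projects are indivisible.
Pollux + Rigel: cost 6 + 4 = 10 ≤ 15, return 7 + 8 = 15.
Rigel + Canopus: cost 4 + 6 = 10 ≤ 15, return 8 + 11 = 19.
Pollux + Canopus: cost 6 + 6 = 12 ≤ 15, return 7 + 11 = 18.
Best is Rigel and Canopus with total return 19.

19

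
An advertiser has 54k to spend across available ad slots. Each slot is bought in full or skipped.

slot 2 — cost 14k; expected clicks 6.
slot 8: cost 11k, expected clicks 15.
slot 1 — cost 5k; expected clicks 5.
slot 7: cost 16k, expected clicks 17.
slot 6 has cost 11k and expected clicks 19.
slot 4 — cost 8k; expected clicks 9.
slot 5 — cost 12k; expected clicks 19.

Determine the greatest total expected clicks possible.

70

Treat it as a binary knapsack problem.
Allowing fractional choices, the relaxed optimum would be about 74.8, but ad slots are indivisible.
slot 8 + slot 7 + slot 6 + slot 5: cost 11 + 16 + 11 + 12 = 50 ≤ 54, expected clicks 15 + 17 + 19 + 19 = 70.
slot 8 + slot 1 + slot 6 + slot 4 + slot 5: cost 11 + 5 + 11 + 8 + 12 = 47 ≤ 54, expected clicks 15 + 5 + 19 + 9 + 19 = 67.
slot 1 + slot 7 + slot 6 + slot 4 + slot 5: cost 5 + 16 + 11 + 8 + 12 = 52 ≤ 54, expected clicks 5 + 17 + 19 + 9 + 19 = 69.
Best is slot 8, slot 7, slot 6, and slot 5 with total expected clicks 70.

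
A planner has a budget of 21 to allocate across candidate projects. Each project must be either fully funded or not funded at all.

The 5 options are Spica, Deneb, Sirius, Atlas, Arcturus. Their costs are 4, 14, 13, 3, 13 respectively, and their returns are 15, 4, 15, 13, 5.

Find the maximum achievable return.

43

Spica + Deneb + Atlas: cost 4 + 14 + 3 = 21 ≤ 21, return 15 + 4 + 13 = 32.
Spica + Atlas + Arcturus: cost 4 + 3 + 13 = 20 ≤ 21, return 15 + 13 + 5 = 33.
Spica + Sirius + Atlas: cost 4 + 13 + 3 = 20 ≤ 21, return 15 + 15 + 13 = 43.
Best is Spica, Sirius, and Atlas with total return 43.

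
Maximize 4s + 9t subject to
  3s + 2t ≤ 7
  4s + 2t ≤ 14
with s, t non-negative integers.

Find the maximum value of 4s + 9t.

27

Relaxing integrality, the LP optimum is 31.50 at (s,t) = (0, 3.5), which is not an integer point.
(s,t)=(0,3) is feasible, giving 27.
(s,t)=(1,2) is feasible, giving 22.
(s,t)=(0,2) is feasible, giving 18.
No feasible integer point exceeds 27.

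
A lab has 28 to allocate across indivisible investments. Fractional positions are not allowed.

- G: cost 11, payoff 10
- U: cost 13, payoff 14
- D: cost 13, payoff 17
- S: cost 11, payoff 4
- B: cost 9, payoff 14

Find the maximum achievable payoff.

31

Treat it as a binary knapsack problem.
Allowing fractional choices, the relaxed optimum would be about 37.5, but investments are indivisible.
U + B: cost 13 + 9 = 22 ≤ 28, payoff 14 + 14 = 28.
D + B: cost 13 + 9 = 22 ≤ 28, payoff 17 + 14 = 31.
U + D: cost 13 + 13 = 26 ≤ 28, payoff 14 + 17 = 31.
The maximum payoff is 31; one optimal choice is D and B.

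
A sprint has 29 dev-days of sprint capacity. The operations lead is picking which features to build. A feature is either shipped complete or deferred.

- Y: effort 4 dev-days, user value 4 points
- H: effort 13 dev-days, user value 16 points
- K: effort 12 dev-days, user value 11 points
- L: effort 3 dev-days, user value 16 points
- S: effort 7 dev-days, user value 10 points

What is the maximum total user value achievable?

46

This is an integer program with binary decision variables.
Take Y, H, L, and S: effort 4 + 13 + 3 + 7 = 27 ≤ 29, user value 4 + 16 + 16 + 10 = 46.
No other feasible combination does better.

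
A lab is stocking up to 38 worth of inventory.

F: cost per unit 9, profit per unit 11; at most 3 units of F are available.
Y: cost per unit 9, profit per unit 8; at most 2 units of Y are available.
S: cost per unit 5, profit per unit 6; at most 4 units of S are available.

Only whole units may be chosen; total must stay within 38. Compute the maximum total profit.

Take 2×F and 4×S: cost 38 ≤ 38, profit 2·11 + 4·6 = 46.
No other integer combination yields more.

46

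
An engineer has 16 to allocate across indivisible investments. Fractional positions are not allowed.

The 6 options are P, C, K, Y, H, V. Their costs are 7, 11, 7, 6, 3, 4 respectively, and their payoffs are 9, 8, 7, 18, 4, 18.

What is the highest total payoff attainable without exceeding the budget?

Take Y, H, and V: cost 6 + 3 + 4 = 13 ≤ 16, payoff 18 + 4 + 18 = 40.
No other feasible combination does better.

40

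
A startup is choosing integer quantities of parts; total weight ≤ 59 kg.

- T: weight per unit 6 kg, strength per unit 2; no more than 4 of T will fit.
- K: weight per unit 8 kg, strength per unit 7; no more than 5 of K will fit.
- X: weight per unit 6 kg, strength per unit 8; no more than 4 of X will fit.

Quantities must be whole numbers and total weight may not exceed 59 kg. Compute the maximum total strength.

This is a bounded integer knapsack.
X has the best ratio (8/6); taking only X gives at most 4×8 = 32 (stopped by the supply cap of 4).
Mixing does better — 4×K and 4×X: weight 56 ≤ 59, strength 4·7 + 4·8 = 60.

60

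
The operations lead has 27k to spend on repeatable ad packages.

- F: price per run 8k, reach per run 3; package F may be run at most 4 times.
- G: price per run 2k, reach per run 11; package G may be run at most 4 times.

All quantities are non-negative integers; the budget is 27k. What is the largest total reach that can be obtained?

1×F and 4×G: price 16 ≤ 27, reach 1·3 + 4·11 = 47.
2×F and 4×G: price 24 ≤ 27, reach 2·3 + 4·11 = 50.
Best is 50.

50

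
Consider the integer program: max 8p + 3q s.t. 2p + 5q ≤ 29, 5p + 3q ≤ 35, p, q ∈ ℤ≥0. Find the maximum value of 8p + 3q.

56

(p,q)=(7,0): 2·7+5·0=14≤29, 5·7+3·0=35≤35, objective 56.
(p,q)=(6,1): 2·6+5·1=17≤29, 5·6+3·1=33≤35, objective 51.
(p,q)=(6,0): 2·6+5·0=12≤29, 5·6+3·0=30≤35, objective 48.
Maximum is 56 at (p,q)=(7,0).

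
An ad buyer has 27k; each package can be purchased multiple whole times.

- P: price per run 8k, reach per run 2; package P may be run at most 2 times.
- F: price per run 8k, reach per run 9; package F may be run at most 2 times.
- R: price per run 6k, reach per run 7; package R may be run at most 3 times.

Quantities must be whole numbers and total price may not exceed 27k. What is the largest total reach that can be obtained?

This is a bounded integer knapsack.
Take 1×F and 3×R: price 26 ≤ 27, reach 1·9 + 3·7 = 30.
R has the best ratio (7/6) and is taken to its limit of 3; remaining capacity is filled optimally with the others.

30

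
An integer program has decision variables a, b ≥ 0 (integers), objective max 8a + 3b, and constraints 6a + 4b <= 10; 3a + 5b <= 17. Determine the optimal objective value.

11

The continuous relaxation peaks at (1.67, 0) with value 13.33; rounding to a feasible lattice point costs some objective.
(a,b)=(1,1): 6·1+4·1=10≤10, 3·1+5·1=8≤17, objective 11.
(a,b)=(1,0): 6·1+4·0=6≤10, 3·1+5·0=3≤17, objective 8.
(a,b)=(0,2): 6·0+4·2=8≤10, 3·0+5·2=10≤17, objective 6.
Maximum is 11 at (a,b)=(1,1).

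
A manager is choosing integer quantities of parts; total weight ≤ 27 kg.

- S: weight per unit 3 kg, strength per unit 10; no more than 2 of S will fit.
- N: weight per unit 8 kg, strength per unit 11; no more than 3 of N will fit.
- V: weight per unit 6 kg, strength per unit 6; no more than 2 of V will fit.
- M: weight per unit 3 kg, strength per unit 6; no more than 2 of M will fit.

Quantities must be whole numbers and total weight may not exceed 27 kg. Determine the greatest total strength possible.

49

Take 2×S, 1×N, 1×V, and 2×M: weight 26 ≤ 27, strength 2·10 + 1·11 + 1·6 + 2·6 = 49.
S has the best ratio (10/3) and is taken to its limit of 2; remaining capacity is filled optimally with the others.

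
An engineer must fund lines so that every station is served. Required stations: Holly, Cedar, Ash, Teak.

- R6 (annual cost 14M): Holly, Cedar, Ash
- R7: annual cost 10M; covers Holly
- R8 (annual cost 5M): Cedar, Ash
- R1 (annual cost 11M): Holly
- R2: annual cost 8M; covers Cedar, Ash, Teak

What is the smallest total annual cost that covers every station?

18

The greedy cost-per-new-station heuristic would pick R8, R2, and R7 for 23, but a cheaper cover exists.
Choose R7 and R2: together they cover Holly, Cedar, Ash, Teak — every station.
Total annual cost: 10 + 8 = 18.
No cover costs less than 18.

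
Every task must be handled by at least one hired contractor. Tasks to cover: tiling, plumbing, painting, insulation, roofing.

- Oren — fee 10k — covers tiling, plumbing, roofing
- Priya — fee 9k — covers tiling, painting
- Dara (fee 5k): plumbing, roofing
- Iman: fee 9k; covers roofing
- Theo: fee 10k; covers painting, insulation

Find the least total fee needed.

The greedy cost-per-new-task heuristic would pick Dara, Priya, and Theo for 24, but a cheaper cover exists.
Choose Oren and Theo: together they cover tiling, plumbing, painting, insulation, roofing — every task.
Total fee: 10 + 10 = 20.
No cover costs less than 20.

20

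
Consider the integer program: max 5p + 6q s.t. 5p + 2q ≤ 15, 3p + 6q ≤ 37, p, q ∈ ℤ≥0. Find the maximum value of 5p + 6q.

The continuous relaxation peaks at (0.667, 5.83) with value 38.33; rounding to a feasible lattice point costs some objective.
(p,q)=(0,6): 5·0+2·6=12≤15, 3·0+6·6=36≤37, objective 36.
(p,q)=(1,5): 5·1+2·5=15≤15, 3·1+6·5=33≤37, objective 35.
The best lattice point is (0,6), giving 36.

36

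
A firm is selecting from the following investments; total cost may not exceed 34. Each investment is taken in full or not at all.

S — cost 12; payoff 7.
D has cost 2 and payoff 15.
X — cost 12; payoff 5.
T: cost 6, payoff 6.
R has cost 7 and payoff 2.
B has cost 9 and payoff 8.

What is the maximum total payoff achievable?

36

D + X + T + B: cost 2 + 12 + 6 + 9 = 29 ≤ 34, payoff 15 + 5 + 6 + 8 = 34.
S + D + T + B: cost 12 + 2 + 6 + 9 = 29 ≤ 34, payoff 7 + 15 + 6 + 8 = 36.
S + D + X + T: cost 12 + 2 + 12 + 6 = 32 ≤ 34, payoff 7 + 15 + 5 + 6 = 33.
Best is S, D, T, and B with total payoff 36.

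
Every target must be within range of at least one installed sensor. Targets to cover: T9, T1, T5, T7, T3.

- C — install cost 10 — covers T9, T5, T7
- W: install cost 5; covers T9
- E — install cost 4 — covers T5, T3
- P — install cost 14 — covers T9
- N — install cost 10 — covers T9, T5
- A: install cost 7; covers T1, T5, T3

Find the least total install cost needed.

The greedy cost-per-new-target heuristic would pick E, C, and A for 21, but a cheaper cover exists.
Choose C and A: together they cover T9, T1, T5, T7, T3 — every target.
Total install cost: 10 + 7 = 17.
No cover costs less than 17.

17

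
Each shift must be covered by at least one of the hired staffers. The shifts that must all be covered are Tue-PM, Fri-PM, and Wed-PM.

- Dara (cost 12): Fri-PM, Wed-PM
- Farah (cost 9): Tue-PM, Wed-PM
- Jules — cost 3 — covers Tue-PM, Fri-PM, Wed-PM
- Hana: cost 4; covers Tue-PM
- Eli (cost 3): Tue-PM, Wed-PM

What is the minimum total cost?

3

Jules alone covers Tue-PM, Fri-PM, Wed-PM — every shift.
Total cost: 3.
No cover costs less than 3.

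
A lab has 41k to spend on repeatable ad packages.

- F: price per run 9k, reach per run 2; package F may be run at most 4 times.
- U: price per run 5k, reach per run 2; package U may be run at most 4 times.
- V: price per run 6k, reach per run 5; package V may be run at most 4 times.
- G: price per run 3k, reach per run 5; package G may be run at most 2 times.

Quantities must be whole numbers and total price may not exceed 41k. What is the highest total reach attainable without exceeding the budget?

This is a bounded integer knapsack.
G has the best ratio (5/3); taking only G gives at most 2×5 = 10 (stopped by the supply cap of 2).
Mixing does better — 2×U, 4×V, and 2×G: price 40 ≤ 41, reach 2·2 + 4·5 + 2·5 = 34.

34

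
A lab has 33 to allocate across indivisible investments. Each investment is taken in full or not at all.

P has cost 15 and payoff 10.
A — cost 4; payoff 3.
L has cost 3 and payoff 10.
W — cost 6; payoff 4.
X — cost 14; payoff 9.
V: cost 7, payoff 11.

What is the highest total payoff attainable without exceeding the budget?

35

Take P, L, W, and V: cost 15 + 3 + 6 + 7 = 31 ≤ 33, payoff 10 + 10 + 4 + 11 = 35.
No other feasible combination does better.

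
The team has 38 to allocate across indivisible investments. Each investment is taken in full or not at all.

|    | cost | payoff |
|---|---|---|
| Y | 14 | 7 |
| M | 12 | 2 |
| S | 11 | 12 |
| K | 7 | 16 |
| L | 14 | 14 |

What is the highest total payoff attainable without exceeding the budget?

42

This is an integer program with binary decision variables.
Allowing fractional choices, the relaxed optimum would be about 45.0, but investments are indivisible.
Y + S + K: cost 14 + 11 + 7 = 32 ≤ 38, payoff 7 + 12 + 16 = 35.
Y + K + L: cost 14 + 7 + 14 = 35 ≤ 38, payoff 7 + 16 + 14 = 37.
S + K + L: cost 11 + 7 + 14 = 32 ≤ 38, payoff 12 + 16 + 14 = 42.
Best is S, K, and L with total payoff 42.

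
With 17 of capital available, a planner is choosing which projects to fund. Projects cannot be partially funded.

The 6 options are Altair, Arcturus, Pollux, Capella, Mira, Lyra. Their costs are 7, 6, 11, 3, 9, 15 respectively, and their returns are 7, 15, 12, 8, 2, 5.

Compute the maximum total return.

30

Arcturus + Pollux: cost 6 + 11 = 17 ≤ 17, return 15 + 12 = 27.
Altair + Arcturus + Capella: cost 7 + 6 + 3 = 16 ≤ 17, return 7 + 15 + 8 = 30.
Best is Altair, Arcturus, and Capella with total return 30.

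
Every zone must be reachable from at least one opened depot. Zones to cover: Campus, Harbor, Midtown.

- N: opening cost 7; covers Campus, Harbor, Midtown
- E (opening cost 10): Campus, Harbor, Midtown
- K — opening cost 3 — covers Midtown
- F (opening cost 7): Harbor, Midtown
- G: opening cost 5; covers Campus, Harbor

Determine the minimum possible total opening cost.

7

N alone covers Campus, Harbor, Midtown — every zone.
Total opening cost: 7.
No cover costs less than 7.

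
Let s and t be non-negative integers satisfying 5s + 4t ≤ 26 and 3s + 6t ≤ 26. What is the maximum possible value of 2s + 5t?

The continuous relaxation peaks at (0, 4.33) with value 21.67; rounding to a feasible lattice point costs some objective.
(s,t)=(0,4): 5·0+4·4=16≤26, 3·0+6·4=24≤26, objective 20.
(s,t)=(1,3): 5·1+4·3=17≤26, 3·1+6·3=21≤26, objective 17.
(s,t)=(0,3): 5·0+4·3=12≤26, 3·0+6·3=18≤26, objective 15.
The best lattice point is (0,4), giving 20.

20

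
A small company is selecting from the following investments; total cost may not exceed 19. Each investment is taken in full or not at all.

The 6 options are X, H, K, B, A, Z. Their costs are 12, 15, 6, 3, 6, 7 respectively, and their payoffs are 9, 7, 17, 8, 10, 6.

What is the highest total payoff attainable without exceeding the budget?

35

Treat it as a binary knapsack problem.
Allowing fractional choices, the relaxed optimum would be about 38.4, but investments are indivisible.
K + A + Z: cost 6 + 6 + 7 = 19 ≤ 19, payoff 17 + 10 + 6 = 33.
K + B + A: cost 6 + 3 + 6 = 15 ≤ 19, payoff 17 + 8 + 10 = 35.
K + B + Z: cost 6 + 3 + 7 = 16 ≤ 19, payoff 17 + 8 + 6 = 31.
Best is K, B, and A with total payoff 35.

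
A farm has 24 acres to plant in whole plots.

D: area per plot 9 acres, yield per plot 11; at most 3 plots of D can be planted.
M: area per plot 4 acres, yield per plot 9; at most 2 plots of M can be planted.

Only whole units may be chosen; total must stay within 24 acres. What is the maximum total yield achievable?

31

M has the best ratio (9/4); taking only M gives at most 2×9 = 18 (stopped by the supply cap of 2).
Mixing does better — 2×D and 1×M: area 22 ≤ 24, yield 2·11 + 1·9 = 31.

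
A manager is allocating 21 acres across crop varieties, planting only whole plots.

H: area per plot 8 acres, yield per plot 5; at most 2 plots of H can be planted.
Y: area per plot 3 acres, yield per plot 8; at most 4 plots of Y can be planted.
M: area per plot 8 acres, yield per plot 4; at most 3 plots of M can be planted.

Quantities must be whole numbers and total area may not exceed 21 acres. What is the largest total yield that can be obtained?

37

This is a bounded integer knapsack.
Y has the best ratio (8/3); taking only Y gives at most 4×8 = 32 (stopped by the supply cap of 4).
Mixing does better — 1×H and 4×Y: area 20 ≤ 21, yield 1·5 + 4·8 = 37.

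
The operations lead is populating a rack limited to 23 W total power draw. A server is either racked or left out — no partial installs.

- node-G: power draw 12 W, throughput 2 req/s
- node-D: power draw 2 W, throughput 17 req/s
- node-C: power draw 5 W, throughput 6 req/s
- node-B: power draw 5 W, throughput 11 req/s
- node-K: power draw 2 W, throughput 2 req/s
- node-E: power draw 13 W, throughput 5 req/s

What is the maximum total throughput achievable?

Allowing fractional choices, the relaxed optimum would be about 39.5, but servers are indivisible.
node-D + node-B + node-K + node-E: power draw 2 + 5 + 2 + 13 = 22 ≤ 23, throughput 17 + 11 + 2 + 5 = 35.
node-D + node-C + node-B + node-K: power draw 2 + 5 + 5 + 2 = 14 ≤ 23, throughput 17 + 6 + 11 + 2 = 36.
node-D + node-C + node-B: power draw 2 + 5 + 5 = 12 ≤ 23, throughput 17 + 6 + 11 = 34.
Best is node-D, node-C, node-B, and node-K with total throughput 36.

36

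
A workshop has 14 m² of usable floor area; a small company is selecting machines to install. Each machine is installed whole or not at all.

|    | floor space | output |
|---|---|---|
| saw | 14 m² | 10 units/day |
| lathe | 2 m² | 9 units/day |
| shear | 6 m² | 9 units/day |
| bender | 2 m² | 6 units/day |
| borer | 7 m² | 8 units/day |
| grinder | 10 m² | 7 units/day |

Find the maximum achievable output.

Allowing fractional choices, the relaxed optimum would be about 28.6, but machines are indivisible.
lathe + shear + bender: floor space 2 + 6 + 2 = 10 ≤ 14, output 9 + 9 + 6 = 24.
lathe + bender + borer: floor space 2 + 2 + 7 = 11 ≤ 14, output 9 + 6 + 8 = 23.
lathe + bender + grinder: floor space 2 + 2 + 10 = 14 ≤ 14, output 9 + 6 + 7 = 22.
Best is lathe, shear, and bender with total output 24.

24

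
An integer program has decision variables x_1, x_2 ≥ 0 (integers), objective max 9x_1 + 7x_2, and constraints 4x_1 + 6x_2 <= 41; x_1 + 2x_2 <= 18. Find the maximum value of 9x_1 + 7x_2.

The continuous relaxation peaks at (10.2, 0) with value 92.25; rounding to a feasible lattice point costs some objective.
(x_1,x_2)=(10,0): 4·10+6·0=40≤41, 1·10+2·0=10≤18, objective 90.
(x_1,x_2)=(9,0): 4·9+6·0=36≤41, 1·9+2·0=9≤18, objective 81.
No feasible integer point exceeds 90.

90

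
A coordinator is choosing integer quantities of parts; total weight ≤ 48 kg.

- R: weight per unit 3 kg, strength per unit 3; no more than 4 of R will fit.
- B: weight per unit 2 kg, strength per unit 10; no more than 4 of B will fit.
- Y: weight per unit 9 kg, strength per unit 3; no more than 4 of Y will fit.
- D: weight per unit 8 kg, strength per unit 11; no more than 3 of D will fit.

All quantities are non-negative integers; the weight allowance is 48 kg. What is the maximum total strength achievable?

85

This is a bounded integer knapsack.
4×R, 4×B, and 3×D: weight 44 ≤ 48, strength 4·3 + 4·10 + 3·11 = 85.
2×R, 4×B, 1×Y, and 3×D: weight 47 ≤ 48, strength 2·3 + 4·10 + 1·3 + 3·11 = 82.
Best is 85.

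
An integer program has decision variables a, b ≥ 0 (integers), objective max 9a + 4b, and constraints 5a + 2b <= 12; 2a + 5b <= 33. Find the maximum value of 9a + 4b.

24

(a,b)=(0,6): 5·0+2·6=12≤12, 2·0+5·6=30≤33, objective 24.
(a,b)=(0,5): 5·0+2·5=10≤12, 2·0+5·5=25≤33, objective 20.
No feasible integer point exceeds 24.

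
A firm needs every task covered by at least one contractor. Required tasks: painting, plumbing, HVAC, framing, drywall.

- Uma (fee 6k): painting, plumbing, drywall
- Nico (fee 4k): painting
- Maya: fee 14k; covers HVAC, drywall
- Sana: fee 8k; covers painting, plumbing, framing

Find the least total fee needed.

The greedy cost-per-new-task heuristic would pick Uma, Sana, and Maya for 28, but a cheaper cover exists.
Choose Maya and Sana: together they cover painting, plumbing, HVAC, framing, drywall — every task.
Total fee: 14 + 8 = 22.
No cover costs less than 22.

22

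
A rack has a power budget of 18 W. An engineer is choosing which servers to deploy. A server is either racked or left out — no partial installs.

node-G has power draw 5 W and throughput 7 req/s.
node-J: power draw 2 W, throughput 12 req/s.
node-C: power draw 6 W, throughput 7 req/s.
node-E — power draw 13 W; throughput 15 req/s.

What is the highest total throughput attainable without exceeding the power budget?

Allowing fractional choices, the relaxed optimum would be about 31.8, but servers are indivisible.
node-J + node-E: power draw 2 + 13 = 15 ≤ 18, throughput 12 + 15 = 27.
node-G + node-J + node-C: power draw 5 + 2 + 6 = 13 ≤ 18, throughput 7 + 12 + 7 = 26.
node-G + node-E: power draw 5 + 13 = 18 ≤ 18, throughput 7 + 15 = 22.
Best is node-J and node-E with total throughput 27.

27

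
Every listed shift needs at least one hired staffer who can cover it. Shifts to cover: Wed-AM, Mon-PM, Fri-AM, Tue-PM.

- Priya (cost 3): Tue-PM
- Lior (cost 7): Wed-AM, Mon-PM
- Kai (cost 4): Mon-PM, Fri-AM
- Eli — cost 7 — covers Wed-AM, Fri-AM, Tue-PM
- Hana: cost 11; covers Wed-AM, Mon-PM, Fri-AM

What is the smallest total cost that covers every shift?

11

The greedy cost-per-new-shift heuristic would pick Kai, Priya, and Lior for 14, but a cheaper cover exists.
Choose Kai and Eli: together they cover Wed-AM, Mon-PM, Fri-AM, Tue-PM — every shift.
Total cost: 4 + 7 = 11.
No cover costs less than 11.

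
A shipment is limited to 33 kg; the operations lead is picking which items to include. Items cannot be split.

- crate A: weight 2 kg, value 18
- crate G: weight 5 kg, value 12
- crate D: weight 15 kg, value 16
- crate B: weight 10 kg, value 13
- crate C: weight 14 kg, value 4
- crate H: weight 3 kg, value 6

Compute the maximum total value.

Take crate A, crate G, crate D, and crate B: weight 2 + 5 + 15 + 10 = 32 ≤ 33, value 18 + 12 + 16 + 13 = 59.
No other feasible combination does better.

59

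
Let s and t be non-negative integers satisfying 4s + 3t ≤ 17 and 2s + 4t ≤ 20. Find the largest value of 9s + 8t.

The continuous relaxation peaks at (0.8, 4.6) with value 44.00; rounding to a feasible lattice point costs some objective.
(s,t)=(2,3): 4·2+3·3=17≤17, 2·2+4·3=16≤20, objective 42.
(s,t)=(1,4): 4·1+3·4=16≤17, 2·1+4·4=18≤20, objective 41.
(s,t)=(0,5): 4·0+3·5=15≤17, 2·0+4·5=20≤20, objective 40.
Maximum is 42 at (s,t)=(2,3).

42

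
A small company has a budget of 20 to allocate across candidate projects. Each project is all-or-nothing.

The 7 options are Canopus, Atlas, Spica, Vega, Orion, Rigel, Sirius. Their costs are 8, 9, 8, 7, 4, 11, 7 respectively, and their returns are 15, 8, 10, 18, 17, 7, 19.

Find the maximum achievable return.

54

This is a 0-1 knapsack instance.
Take Vega, Orion, and Sirius: cost 7 + 4 + 7 = 18 ≤ 20, return 18 + 17 + 19 = 54.
No other feasible combination does better.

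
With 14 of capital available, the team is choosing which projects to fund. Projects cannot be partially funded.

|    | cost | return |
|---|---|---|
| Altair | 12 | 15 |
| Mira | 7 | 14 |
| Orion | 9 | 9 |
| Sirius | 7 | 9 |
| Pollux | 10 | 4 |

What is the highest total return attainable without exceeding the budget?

23

Mira: cost 7 ≤ 14, return 14.
Altair: cost 12 ≤ 14, return 15.
Mira + Sirius: cost 7 + 7 = 14 ≤ 14, return 14 + 9 = 23.
Best is Mira and Sirius with total return 23.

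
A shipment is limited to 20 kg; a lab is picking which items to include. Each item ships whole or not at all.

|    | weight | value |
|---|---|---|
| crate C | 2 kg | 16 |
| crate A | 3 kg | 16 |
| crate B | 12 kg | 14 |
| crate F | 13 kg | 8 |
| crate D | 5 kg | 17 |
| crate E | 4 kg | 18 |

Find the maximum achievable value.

67

crate C + crate D + crate E: weight 2 + 5 + 4 = 11 ≤ 20, value 16 + 17 + 18 = 51.
crate C + crate A + crate D + crate E: weight 2 + 3 + 5 + 4 = 14 ≤ 20, value 16 + 16 + 17 + 18 = 67.
Best is crate C, crate A, crate D, and crate E with total value 67.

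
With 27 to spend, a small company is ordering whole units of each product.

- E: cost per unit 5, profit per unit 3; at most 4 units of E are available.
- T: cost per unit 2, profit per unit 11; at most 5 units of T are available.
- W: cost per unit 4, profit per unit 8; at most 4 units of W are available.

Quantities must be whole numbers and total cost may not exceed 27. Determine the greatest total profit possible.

87

This is a bounded integer knapsack.
T has the best ratio (11/2); taking only T gives at most 5×11 = 55 (stopped by the supply cap of 5).
Mixing does better — 5×T and 4×W: cost 26 ≤ 27, profit 5·11 + 4·8 = 87.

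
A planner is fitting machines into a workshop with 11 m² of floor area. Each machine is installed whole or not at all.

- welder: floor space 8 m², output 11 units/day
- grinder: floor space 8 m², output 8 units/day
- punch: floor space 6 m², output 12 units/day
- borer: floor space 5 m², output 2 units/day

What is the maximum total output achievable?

14

punch + borer: floor space 6 + 5 = 11 ≤ 11, output 12 + 2 = 14.
welder: floor space 8 ≤ 11, output 11.
punch: floor space 6 ≤ 11, output 12.
Best is punch and borer with total output 14.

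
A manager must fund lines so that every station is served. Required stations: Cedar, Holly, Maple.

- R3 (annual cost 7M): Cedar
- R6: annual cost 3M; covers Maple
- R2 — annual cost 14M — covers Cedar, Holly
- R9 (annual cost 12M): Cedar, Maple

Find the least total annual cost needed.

17

This is a weighted set-cover instance.
The greedy cost-per-new-station heuristic would pick R6, R3, and R2 for 24, but a cheaper cover exists.
Choose R6 and R2: together they cover Cedar, Holly, Maple — every station.
Total annual cost: 3 + 14 = 17.
No cover costs less than 17.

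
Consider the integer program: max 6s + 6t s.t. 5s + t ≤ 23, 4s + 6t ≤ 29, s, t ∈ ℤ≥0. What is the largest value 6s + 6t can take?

Relaxing integrality, the LP optimum is 37.38 at (s,t) = (4.19, 2.04), which is not an integer point.
(s,t)=(4,2): 5·4+1·2=22≤23, 4·4+6·2=28≤29, objective 36.
(s,t)=(3,2): 5·3+1·2=17≤23, 4·3+6·2=24≤29, objective 30.
(s,t)=(4,1): 5·4+1·1=21≤23, 4·4+6·1=22≤29, objective 30.
Maximum is 36 at (s,t)=(4,2).

36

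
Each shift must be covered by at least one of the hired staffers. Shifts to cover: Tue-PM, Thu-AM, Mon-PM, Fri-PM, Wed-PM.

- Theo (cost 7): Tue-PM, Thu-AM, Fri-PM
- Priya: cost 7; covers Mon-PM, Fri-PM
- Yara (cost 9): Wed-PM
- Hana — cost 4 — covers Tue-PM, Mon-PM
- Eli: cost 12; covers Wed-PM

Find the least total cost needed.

20

Choose Theo, Yara, and Hana: together they cover Tue-PM, Thu-AM, Mon-PM, Fri-PM, Wed-PM — every shift.
Total cost: 7 + 9 + 4 = 20.
No cover costs less than 20.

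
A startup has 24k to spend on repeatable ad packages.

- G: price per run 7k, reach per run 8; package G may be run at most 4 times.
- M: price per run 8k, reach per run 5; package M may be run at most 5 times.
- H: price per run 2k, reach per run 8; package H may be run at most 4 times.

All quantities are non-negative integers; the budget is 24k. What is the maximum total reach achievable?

H has the best ratio (8/2); taking only H gives at most 4×8 = 32 (stopped by the supply cap of 4).
Mixing does better — 2×G and 4×H: price 22 ≤ 24, reach 2·8 + 4·8 = 48.

48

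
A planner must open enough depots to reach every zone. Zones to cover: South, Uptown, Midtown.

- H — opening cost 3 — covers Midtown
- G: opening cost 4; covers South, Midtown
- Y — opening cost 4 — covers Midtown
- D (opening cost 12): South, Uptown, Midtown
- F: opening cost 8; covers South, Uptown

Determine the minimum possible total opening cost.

This is a weighted set-cover instance.
The greedy cost-per-new-zone heuristic would pick G and F for 12, but a cheaper cover exists.
Choose H and F: together they cover South, Uptown, Midtown — every zone.
Total opening cost: 3 + 8 = 11.
No cover costs less than 11.

11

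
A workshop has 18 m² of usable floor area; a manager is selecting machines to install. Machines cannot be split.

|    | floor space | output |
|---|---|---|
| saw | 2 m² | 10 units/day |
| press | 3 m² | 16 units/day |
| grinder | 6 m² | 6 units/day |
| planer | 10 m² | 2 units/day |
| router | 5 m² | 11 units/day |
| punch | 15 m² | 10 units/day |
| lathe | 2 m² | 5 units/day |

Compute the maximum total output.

48

saw + press + grinder + router: floor space 2 + 3 + 6 + 5 = 16 ≤ 18, output 10 + 16 + 6 + 11 = 43.
saw + press + router + lathe: floor space 2 + 3 + 5 + 2 = 12 ≤ 18, output 10 + 16 + 11 + 5 = 42.
saw + press + grinder + router + lathe: floor space 2 + 3 + 6 + 5 + 2 = 18 ≤ 18, output 10 + 16 + 6 + 11 + 5 = 48.
Best is saw, press, grinder, router, and lathe with total output 48.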